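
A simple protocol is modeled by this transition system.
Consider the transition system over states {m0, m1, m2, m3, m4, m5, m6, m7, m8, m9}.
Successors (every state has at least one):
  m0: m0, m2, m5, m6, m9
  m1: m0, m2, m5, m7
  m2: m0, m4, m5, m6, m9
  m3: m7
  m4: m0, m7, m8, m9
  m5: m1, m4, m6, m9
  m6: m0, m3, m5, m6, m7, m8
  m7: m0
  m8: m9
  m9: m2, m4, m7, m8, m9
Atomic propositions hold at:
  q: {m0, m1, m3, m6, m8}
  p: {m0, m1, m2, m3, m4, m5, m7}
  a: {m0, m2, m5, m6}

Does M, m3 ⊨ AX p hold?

Yes

Sat(AX p) = {s : every successor in {m0, m1, m2, m3, m4, m5, m7}} = {m1, m3, m7}
m3 ∈ Sat(AX p) = {m1, m3, m7}, so the formula holds at m3.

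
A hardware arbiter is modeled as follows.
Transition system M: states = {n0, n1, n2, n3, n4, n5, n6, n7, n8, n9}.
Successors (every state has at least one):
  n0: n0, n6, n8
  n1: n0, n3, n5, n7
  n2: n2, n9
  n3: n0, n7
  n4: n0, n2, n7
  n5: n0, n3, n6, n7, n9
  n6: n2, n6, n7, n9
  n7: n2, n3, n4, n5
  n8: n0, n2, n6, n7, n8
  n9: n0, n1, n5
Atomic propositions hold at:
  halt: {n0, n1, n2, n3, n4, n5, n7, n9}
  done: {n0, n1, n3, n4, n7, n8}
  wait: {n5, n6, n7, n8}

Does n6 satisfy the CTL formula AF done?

No

AF done: least fixpoint, start Z0 = {n0, n1, n3, n4, n7, n8}, add states with every successor in Z. Already a fixed point.
Sat(AF done) = {n0, n1, n3, n4, n7, n8}
n6 ∉ Sat(AF done) = {n0, n1, n3, n4, n7, n8}, so the formula does not hold at n6.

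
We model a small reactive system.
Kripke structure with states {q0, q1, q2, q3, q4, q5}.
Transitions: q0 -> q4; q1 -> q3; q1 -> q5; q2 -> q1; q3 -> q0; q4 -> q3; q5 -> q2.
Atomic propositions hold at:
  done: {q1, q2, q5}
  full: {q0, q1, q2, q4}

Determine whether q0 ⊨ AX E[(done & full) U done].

No

Sat(done & full) = {q1, q2}
E[(done & full) U done]: least fixpoint, start Z0 = Sat(done) = {q1, q2, q5}, add states in Sat(done & full) with some successor in Z. Already a fixed point.
Sat(E[(done & full) U done]) = {q1, q2, q5}
Sat(AX E[(done & full) U done]) = {s : every successor in {q1, q2, q5}} = {q2, q5}
q0 ∉ Sat(AX E[(done & full) U done]) = {q2, q5}, so the formula does not hold at q0.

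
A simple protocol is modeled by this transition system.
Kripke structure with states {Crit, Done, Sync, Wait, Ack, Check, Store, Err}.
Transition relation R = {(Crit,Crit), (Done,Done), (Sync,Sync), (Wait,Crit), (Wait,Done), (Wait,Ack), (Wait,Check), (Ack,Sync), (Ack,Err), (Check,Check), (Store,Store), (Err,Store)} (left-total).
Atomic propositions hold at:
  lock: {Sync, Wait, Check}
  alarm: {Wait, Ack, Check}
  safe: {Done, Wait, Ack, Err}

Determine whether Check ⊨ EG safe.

No

EG safe: greatest fixpoint, start Z0 = {Done, Wait, Ack, Err}, keep only states in Sat with some successor in Z. Z1 = {Done, Wait, Ack}; Z2 = {Done, Wait}; fixed.
Sat(EG safe) = {Done, Wait}
Check ∉ Sat(EG safe) = {Done, Wait}, so the formula does not hold at Check.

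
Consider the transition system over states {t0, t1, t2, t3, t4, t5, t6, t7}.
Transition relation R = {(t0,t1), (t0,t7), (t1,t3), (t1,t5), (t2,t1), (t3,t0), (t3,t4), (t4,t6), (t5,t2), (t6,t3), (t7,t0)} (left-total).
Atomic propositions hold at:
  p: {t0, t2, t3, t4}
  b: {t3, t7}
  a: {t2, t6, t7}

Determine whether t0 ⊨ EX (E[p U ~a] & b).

No

Sat(~a) = {t0, t1, t3, t4, t5}
E[p U ~a]: least fixpoint, start Z0 = Sat(~a) = {t0, t1, t3, t4, t5}, add states in Sat(p) with some successor in Z. Z1 = {t0, t1, t2, t3, t4, t5}; fixed.
Sat(E[p U ~a]) = {t0, t1, t2, t3, t4, t5}
Sat(E[p U ~a] & b) = {t3}
Sat(EX (E[p U ~a] & b)) = {s : some successor in {t3}} = {t1, t6}
t0 ∉ Sat(EX (E[p U ~a] & b)) = {t1, t6}, so the formula does not hold at t0.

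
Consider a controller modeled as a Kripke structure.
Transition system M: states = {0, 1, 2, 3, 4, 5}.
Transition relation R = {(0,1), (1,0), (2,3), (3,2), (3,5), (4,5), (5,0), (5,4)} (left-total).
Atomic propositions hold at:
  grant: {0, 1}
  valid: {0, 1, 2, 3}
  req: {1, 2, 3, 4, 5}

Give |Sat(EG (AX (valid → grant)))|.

4

Sat(valid → grant) = {0, 1, 4, 5}
Sat(AX (valid → grant)) = {s : every successor in {0, 1, 4, 5}} = {0, 1, 4, 5}
EG (AX (valid → grant)): greatest fixpoint, start Z0 = {0, 1, 4, 5}, keep only states in Sat with some successor in Z. Already a fixed point.
Sat(EG (AX (valid → grant))) = {0, 1, 4, 5}
|Sat(EG (AX (valid → grant)))| = |{0, 1, 4, 5}| = 4.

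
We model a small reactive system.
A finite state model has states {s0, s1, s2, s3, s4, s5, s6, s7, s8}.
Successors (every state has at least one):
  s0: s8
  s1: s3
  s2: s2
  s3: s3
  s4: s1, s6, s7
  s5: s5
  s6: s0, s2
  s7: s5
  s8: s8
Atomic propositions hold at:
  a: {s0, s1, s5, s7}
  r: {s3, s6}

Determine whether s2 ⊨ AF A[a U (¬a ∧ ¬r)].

Sat(¬a) = {s2, s3, s4, s6, s8}
Sat(¬r) = {s0, s1, s2, s4, s5, s7, s8}
Sat(¬a ∧ ¬r) = {s2, s4, s8}
A[a U (¬a ∧ ¬r)]: least fixpoint, start Z0 = Sat((¬a ∧ ¬r)) = {s2, s4, s8}, add states in Sat(a) with every successor in Z. Z1 = {s0, s2, s4, s8}; fixed.
Sat(A[a U (¬a ∧ ¬r)]) = {s0, s2, s4, s8}
AF A[a U (¬a ∧ ¬r)]: least fixpoint, start Z0 = {s0, s2, s4, s8}, add states with every successor in Z. Z1 = {s0, s2, s4, s6, s8}; fixed.
Sat(AF A[a U (¬a ∧ ¬r)]) = {s0, s2, s4, s6, s8}
s2 ∈ Sat(AF A[a U (¬a ∧ ¬r)]) = {s0, s2, s4, s6, s8}, so the formula holds at s2.

Yes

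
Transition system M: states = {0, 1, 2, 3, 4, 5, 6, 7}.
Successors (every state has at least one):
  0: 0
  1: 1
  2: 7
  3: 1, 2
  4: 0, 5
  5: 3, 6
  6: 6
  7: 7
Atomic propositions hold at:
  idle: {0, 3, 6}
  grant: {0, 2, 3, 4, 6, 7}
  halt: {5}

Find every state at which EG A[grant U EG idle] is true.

EG idle: greatest fixpoint, start Z0 = {0, 3, 6}, keep only states in Sat with some successor in Z. Z1 = {0, 6}; fixed.
Sat(EG idle) = {0, 6}
A[grant U EG idle]: least fixpoint, start Z0 = Sat(EG idle) = {0, 6}, add states in Sat(grant) with every successor in Z. Already a fixed point.
Sat(A[grant U EG idle]) = {0, 6}
EG A[grant U EG idle]: greatest fixpoint, start Z0 = {0, 6}, keep only states in Sat with some successor in Z. Already a fixed point.
Sat(EG A[grant U EG idle]) = {0, 6}

{0, 6}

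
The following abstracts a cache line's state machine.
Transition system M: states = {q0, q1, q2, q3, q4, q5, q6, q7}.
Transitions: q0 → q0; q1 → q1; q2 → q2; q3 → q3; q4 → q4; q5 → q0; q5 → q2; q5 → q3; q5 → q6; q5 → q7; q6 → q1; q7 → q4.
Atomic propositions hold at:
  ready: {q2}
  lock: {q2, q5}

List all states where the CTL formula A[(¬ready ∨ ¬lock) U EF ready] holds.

Sat(¬ready) = {q0, q1, q3, q4, q5, q6, q7}
Sat(¬lock) = {q0, q1, q3, q4, q6, q7}
Sat(¬ready ∨ ¬lock) = {q0, q1, q3, q4, q5, q6, q7}
EF ready: least fixpoint, start Z0 = {q2}, add states with some successor in Z. Z1 = {q2, q5}; fixed.
Sat(EF ready) = {q2, q5}
A[(¬ready ∨ ¬lock) U EF ready]: least fixpoint, start Z0 = Sat(EF ready) = {q2, q5}, add states in Sat(¬ready ∨ ¬lock) with every successor in Z. Already a fixed point.
Sat(A[(¬ready ∨ ¬lock) U EF ready]) = {q2, q5}

{q2, q5}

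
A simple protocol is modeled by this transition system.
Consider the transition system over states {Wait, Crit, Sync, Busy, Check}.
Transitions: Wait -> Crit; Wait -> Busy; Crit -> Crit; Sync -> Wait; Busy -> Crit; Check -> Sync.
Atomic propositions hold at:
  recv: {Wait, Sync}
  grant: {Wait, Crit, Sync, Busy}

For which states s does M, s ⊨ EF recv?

EF recv: least fixpoint, start Z0 = {Wait, Sync}, add states with some successor in Z. Z1 = {Wait, Sync, Check}; fixed.
Sat(EF recv) = {Wait, Sync, Check}

{Wait, Sync, Check}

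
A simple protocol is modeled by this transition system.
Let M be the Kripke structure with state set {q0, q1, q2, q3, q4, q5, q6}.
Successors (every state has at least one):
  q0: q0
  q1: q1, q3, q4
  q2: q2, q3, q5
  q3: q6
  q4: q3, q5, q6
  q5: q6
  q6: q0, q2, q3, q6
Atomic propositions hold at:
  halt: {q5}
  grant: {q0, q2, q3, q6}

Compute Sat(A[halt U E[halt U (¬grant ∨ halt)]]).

Sat(¬grant) = {q1, q4, q5}
Sat(¬grant ∨ halt) = {q1, q4, q5}
E[halt U (¬grant ∨ halt)]: least fixpoint, start Z0 = Sat((¬grant ∨ halt)) = {q1, q4, q5}, add states in Sat(halt) with some successor in Z. Already a fixed point.
Sat(E[halt U (¬grant ∨ halt)]) = {q1, q4, q5}
A[halt U E[halt U (¬grant ∨ halt)]]: least fixpoint, start Z0 = Sat(E[halt U (¬grant ∨ halt)]) = {q1, q4, q5}, add states in Sat(halt) with every successor in Z. Already a fixed point.
Sat(A[halt U E[halt U (¬grant ∨ halt)]]) = {q1, q4, q5}

{q1, q4, q5}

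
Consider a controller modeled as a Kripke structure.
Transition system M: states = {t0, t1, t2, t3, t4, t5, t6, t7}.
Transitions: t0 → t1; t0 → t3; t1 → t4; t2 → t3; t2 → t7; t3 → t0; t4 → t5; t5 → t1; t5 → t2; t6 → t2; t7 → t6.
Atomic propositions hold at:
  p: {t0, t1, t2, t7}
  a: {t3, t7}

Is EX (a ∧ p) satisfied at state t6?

Sat(a ∧ p) = {t7}
Sat(EX (a ∧ p)) = {s : some successor in {t7}} = {t2}
t6 ∉ Sat(EX (a ∧ p)) = {t2}, so the formula does not hold at t6.

No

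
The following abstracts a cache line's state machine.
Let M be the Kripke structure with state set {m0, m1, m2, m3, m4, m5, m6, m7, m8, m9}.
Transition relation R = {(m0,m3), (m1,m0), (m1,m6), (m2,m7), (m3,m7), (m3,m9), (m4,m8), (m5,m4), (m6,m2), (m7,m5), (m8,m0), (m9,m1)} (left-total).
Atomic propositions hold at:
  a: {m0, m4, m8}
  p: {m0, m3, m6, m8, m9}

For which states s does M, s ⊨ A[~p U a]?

Sat(~p) = {m1, m2, m4, m5, m7}
A[~p U a]: least fixpoint, start Z0 = Sat(a) = {m0, m4, m8}, add states in Sat(~p) with every successor in Z. Z1 = {m0, m4, m5, m8}; Z2 = {m0, m4, m5, m7, m8}; Z3 = {m0, m2, m4, m5, m7, m8}; fixed.
Sat(A[~p U a]) = {m0, m2, m4, m5, m7, m8}

{m0, m2, m4, m5, m7, m8}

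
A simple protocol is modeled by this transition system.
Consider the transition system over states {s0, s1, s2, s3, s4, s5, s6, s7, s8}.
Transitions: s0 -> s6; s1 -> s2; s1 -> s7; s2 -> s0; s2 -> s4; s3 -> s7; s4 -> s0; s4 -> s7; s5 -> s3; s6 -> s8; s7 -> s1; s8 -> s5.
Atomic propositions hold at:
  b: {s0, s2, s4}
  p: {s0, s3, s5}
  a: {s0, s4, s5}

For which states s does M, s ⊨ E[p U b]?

{s0, s2, s4}

E[p U b]: least fixpoint, start Z0 = Sat(b) = {s0, s2, s4}, add states in Sat(p) with some successor in Z. Already a fixed point.
Sat(E[p U b]) = {s0, s2, s4}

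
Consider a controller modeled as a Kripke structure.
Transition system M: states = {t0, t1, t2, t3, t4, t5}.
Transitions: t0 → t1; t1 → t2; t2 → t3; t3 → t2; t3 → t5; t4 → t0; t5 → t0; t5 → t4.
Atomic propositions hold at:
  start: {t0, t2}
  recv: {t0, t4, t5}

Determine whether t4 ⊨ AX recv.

Sat(AX recv) = {s : every successor in {t0, t4, t5}} = {t4, t5}
t4 ∈ Sat(AX recv) = {t4, t5}, so the formula holds at t4.

Yes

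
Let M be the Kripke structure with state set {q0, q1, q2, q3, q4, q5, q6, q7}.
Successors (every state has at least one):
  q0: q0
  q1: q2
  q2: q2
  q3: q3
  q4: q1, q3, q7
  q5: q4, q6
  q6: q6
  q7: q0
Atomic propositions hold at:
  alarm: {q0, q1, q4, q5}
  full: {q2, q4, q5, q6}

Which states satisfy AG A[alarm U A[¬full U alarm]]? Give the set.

Sat(¬full) = {q0, q1, q3, q7}
A[¬full U alarm]: least fixpoint, start Z0 = Sat(alarm) = {q0, q1, q4, q5}, add states in Sat(¬full) with every successor in Z. Z1 = {q0, q1, q4, q5, q7}; fixed.
Sat(A[¬full U alarm]) = {q0, q1, q4, q5, q7}
A[alarm U A[¬full U alarm]]: least fixpoint, start Z0 = Sat(A[¬full U alarm]) = {q0, q1, q4, q5, q7}, add states in Sat(alarm) with every successor in Z. Already a fixed point.
Sat(A[alarm U A[¬full U alarm]]) = {q0, q1, q4, q5, q7}
AG A[alarm U A[¬full U alarm]]: greatest fixpoint, start Z0 = {q0, q1, q4, q5, q7}, keep only states in Sat with every successor in Z. Z1 = {q0, q7}; fixed.
Sat(AG A[alarm U A[¬full U alarm]]) = {q0, q7}

{q0, q7}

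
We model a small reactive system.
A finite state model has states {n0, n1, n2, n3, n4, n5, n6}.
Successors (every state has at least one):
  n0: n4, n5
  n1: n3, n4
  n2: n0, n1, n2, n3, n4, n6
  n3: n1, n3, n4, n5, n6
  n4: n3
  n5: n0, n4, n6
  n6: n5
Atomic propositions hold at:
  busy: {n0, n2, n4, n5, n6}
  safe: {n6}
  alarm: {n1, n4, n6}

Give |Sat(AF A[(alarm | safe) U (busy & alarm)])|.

Sat(alarm | safe) = {n1, n4, n6}
Sat(busy & alarm) = {n4, n6}
A[(alarm | safe) U (busy & alarm)]: least fixpoint, start Z0 = Sat((busy & alarm)) = {n4, n6}, add states in Sat(alarm | safe) with every successor in Z. Already a fixed point.
Sat(A[(alarm | safe) U (busy & alarm)]) = {n4, n6}
AF A[(alarm | safe) U (busy & alarm)]: least fixpoint, start Z0 = {n4, n6}, add states with every successor in Z. Already a fixed point.
Sat(AF A[(alarm | safe) U (busy & alarm)]) = {n4, n6}
|Sat(AF A[(alarm | safe) U (busy & alarm)])| = |{n4, n6}| = 2.

2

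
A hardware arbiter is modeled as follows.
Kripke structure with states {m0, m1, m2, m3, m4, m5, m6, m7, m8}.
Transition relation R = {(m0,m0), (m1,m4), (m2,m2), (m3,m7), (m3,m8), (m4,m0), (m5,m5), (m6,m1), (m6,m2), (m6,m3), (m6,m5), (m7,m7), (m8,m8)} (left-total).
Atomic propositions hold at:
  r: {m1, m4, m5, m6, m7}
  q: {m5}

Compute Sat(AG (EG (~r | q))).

{m0, m2, m5, m8}

Sat(~r) = {m0, m2, m3, m8}
Sat(~r | q) = {m0, m2, m3, m5, m8}
EG (~r | q): greatest fixpoint, start Z0 = {m0, m2, m3, m5, m8}, keep only states in Sat with some successor in Z. Already a fixed point.
Sat(EG (~r | q)) = {m0, m2, m3, m5, m8}
AG (EG (~r | q)): greatest fixpoint, start Z0 = {m0, m2, m3, m5, m8}, keep only states in Sat with every successor in Z. Z1 = {m0, m2, m5, m8}; fixed.
Sat(AG (EG (~r | q))) = {m0, m2, m5, m8}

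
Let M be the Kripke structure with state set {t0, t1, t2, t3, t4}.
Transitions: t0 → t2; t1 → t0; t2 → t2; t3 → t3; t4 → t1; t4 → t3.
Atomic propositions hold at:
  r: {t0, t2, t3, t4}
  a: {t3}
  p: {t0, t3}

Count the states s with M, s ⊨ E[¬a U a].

2

Sat(¬a) = {t0, t1, t2, t4}
E[¬a U a]: least fixpoint, start Z0 = Sat(a) = {t3}, add states in Sat(¬a) with some successor in Z. Z1 = {t3, t4}; fixed.
Sat(E[¬a U a]) = {t3, t4}
|Sat(E[¬a U a])| = |{t3, t4}| = 2.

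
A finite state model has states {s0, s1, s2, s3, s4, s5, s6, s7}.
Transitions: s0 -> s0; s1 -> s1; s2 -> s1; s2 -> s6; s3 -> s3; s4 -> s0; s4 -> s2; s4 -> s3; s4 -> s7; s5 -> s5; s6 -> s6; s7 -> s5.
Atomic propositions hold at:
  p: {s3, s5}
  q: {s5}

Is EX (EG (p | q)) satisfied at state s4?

Sat(p | q) = {s3, s5}
EG (p | q): greatest fixpoint, start Z0 = {s3, s5}, keep only states in Sat with some successor in Z. Already a fixed point.
Sat(EG (p | q)) = {s3, s5}
Sat(EX (EG (p | q))) = {s : some successor in {s3, s5}} = {s3, s4, s5, s7}
s4 ∈ Sat(EX (EG (p | q))) = {s3, s4, s5, s7}, so the formula holds at s4.

Yes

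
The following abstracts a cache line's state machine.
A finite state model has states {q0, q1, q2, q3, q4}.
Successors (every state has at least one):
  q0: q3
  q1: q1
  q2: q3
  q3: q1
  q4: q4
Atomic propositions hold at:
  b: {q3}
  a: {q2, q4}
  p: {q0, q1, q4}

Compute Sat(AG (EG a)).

{q4}

EG a: greatest fixpoint, start Z0 = {q2, q4}, keep only states in Sat with some successor in Z. Z1 = {q4}; fixed.
Sat(EG a) = {q4}
AG (EG a): greatest fixpoint, start Z0 = {q4}, keep only states in Sat with every successor in Z. Already a fixed point.
Sat(AG (EG a)) = {q4}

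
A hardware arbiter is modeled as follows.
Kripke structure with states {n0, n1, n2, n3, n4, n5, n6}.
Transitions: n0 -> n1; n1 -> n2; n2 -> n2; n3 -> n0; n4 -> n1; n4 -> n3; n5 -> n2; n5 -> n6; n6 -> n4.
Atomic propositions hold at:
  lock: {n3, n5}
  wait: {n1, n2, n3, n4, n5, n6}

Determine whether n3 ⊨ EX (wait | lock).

No

Sat(wait | lock) = {n1, n2, n3, n4, n5, n6}
Sat(EX (wait | lock)) = {s : some successor in {n1, n2, n3, n4, n5, n6}} = {n0, n1, n2, n4, n5, n6}
n3 ∉ Sat(EX (wait | lock)) = {n0, n1, n2, n4, n5, n6}, so the formula does not hold at n3.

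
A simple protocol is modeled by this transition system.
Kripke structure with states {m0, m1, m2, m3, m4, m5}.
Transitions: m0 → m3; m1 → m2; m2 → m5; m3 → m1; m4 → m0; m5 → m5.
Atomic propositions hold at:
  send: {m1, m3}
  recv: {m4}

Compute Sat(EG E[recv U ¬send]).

Sat(¬send) = {m0, m2, m4, m5}
E[recv U ¬send]: least fixpoint, start Z0 = Sat(¬send) = {m0, m2, m4, m5}, add states in Sat(recv) with some successor in Z. Already a fixed point.
Sat(E[recv U ¬send]) = {m0, m2, m4, m5}
EG E[recv U ¬send]: greatest fixpoint, start Z0 = {m0, m2, m4, m5}, keep only states in Sat with some successor in Z. Z1 = {m2, m4, m5}; Z2 = {m2, m5}; fixed.
Sat(EG E[recv U ¬send]) = {m2, m5}

{m2, m5}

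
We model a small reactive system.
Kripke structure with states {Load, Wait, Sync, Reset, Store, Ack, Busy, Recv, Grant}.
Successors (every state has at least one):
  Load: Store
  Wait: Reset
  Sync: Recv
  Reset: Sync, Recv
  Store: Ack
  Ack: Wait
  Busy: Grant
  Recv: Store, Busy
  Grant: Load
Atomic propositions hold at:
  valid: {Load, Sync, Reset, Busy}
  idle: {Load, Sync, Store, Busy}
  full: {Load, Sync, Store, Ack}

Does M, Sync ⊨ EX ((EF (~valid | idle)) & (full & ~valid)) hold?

Sat(~valid) = {Wait, Store, Ack, Recv, Grant}
Sat(~valid | idle) = {Load, Wait, Sync, Store, Ack, Busy, Recv, Grant}
EF (~valid | idle): least fixpoint, start Z0 = {Load, Wait, Sync, Store, Ack, Busy, Recv, Grant}, add states with some successor in Z. Z1 = {Load, Wait, Sync, Reset, Store, Ack, Busy, Recv, Grant}; fixed.
Sat(EF (~valid | idle)) = {Load, Wait, Sync, Reset, Store, Ack, Busy, Recv, Grant}
Sat(full & ~valid) = {Store, Ack}
Sat((EF (~valid | idle)) & (full & ~valid)) = {Store, Ack}
Sat(EX ((EF (~valid | idle)) & (full & ~valid))) = {s : some successor in {Store, Ack}} = {Load, Store, Recv}
Sync ∉ Sat(EX ((EF (~valid | idle)) & (full & ~valid))) = {Load, Store, Recv}, so the formula does not hold at Sync.

No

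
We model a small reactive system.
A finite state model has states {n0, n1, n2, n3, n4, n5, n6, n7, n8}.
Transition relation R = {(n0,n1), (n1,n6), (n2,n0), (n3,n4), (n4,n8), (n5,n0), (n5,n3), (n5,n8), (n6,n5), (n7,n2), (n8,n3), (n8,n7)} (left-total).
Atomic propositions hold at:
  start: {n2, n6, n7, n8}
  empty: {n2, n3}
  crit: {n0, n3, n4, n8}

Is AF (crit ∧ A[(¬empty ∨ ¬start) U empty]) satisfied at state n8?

Yes

Sat(¬empty) = {n0, n1, n4, n5, n6, n7, n8}
Sat(¬start) = {n0, n1, n3, n4, n5}
Sat(¬empty ∨ ¬start) = {n0, n1, n3, n4, n5, n6, n7, n8}
A[(¬empty ∨ ¬start) U empty]: least fixpoint, start Z0 = Sat(empty) = {n2, n3}, add states in Sat(¬empty ∨ ¬start) with every successor in Z. Z1 = {n2, n3, n7}; Z2 = {n2, n3, n7, n8}; Z3 = {n2, n3, n4, n7, n8}; fixed.
Sat(A[(¬empty ∨ ¬start) U empty]) = {n2, n3, n4, n7, n8}
Sat(crit ∧ A[(¬empty ∨ ¬start) U empty]) = {n3, n4, n8}
AF (crit ∧ A[(¬empty ∨ ¬start) U empty]): least fixpoint, start Z0 = {n3, n4, n8}, add states with every successor in Z. Already a fixed point.
Sat(AF (crit ∧ A[(¬empty ∨ ¬start) U empty])) = {n3, n4, n8}
n8 ∈ Sat(AF (crit ∧ A[(¬empty ∨ ¬start) U empty])) = {n3, n4, n8}, so the formula holds at n8.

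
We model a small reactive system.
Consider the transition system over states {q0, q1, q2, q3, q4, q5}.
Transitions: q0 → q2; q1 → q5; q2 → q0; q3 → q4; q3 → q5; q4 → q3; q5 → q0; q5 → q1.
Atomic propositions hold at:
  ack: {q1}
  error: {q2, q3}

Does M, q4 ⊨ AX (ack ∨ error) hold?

Yes

Sat(ack ∨ error) = {q1, q2, q3}
Sat(AX (ack ∨ error)) = {s : every successor in {q1, q2, q3}} = {q0, q4}
q4 ∈ Sat(AX (ack ∨ error)) = {q0, q4}, so the formula holds at q4.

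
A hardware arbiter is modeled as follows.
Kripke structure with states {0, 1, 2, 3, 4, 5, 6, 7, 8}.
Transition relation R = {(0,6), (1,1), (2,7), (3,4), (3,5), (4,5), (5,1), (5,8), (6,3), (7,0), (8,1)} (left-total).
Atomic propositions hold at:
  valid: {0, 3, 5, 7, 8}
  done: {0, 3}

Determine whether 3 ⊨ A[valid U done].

Yes

A[valid U done]: least fixpoint, start Z0 = Sat(done) = {0, 3}, add states in Sat(valid) with every successor in Z. Z1 = {0, 3, 7}; fixed.
Sat(A[valid U done]) = {0, 3, 7}
3 ∈ Sat(A[valid U done]) = {0, 3, 7}, so the formula holds at 3.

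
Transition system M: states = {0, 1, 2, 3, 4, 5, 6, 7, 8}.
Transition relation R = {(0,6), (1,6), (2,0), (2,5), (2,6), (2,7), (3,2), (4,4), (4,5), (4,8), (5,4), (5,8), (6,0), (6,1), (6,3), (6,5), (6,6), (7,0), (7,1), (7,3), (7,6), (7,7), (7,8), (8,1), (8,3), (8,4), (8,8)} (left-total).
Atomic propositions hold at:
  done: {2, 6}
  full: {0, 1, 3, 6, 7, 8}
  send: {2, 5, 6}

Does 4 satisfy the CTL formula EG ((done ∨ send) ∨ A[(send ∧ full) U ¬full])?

Sat(done ∨ send) = {2, 5, 6}
Sat(send ∧ full) = {6}
Sat(¬full) = {2, 4, 5}
A[(send ∧ full) U ¬full]: least fixpoint, start Z0 = Sat(¬full) = {2, 4, 5}, add states in Sat(send ∧ full) with every successor in Z. Already a fixed point.
Sat(A[(send ∧ full) U ¬full]) = {2, 4, 5}
Sat((done ∨ send) ∨ A[(send ∧ full) U ¬full]) = {2, 4, 5, 6}
EG ((done ∨ send) ∨ A[(send ∧ full) U ¬full]): greatest fixpoint, start Z0 = {2, 4, 5, 6}, keep only states in Sat with some successor in Z. Already a fixed point.
Sat(EG ((done ∨ send) ∨ A[(send ∧ full) U ¬full])) = {2, 4, 5, 6}
4 ∈ Sat(EG ((done ∨ send) ∨ A[(send ∧ full) U ¬full])) = {2, 4, 5, 6}, so the formula holds at 4.

Yes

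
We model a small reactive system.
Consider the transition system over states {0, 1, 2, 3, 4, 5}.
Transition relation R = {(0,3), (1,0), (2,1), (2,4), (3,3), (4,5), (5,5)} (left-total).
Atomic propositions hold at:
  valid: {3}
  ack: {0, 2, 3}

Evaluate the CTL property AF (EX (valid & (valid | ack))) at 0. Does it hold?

Sat(valid | ack) = {0, 2, 3}
Sat(valid & (valid | ack)) = {3}
Sat(EX (valid & (valid | ack))) = {s : some successor in {3}} = {0, 3}
AF (EX (valid & (valid | ack))): least fixpoint, start Z0 = {0, 3}, add states with every successor in Z. Z1 = {0, 1, 3}; fixed.
Sat(AF (EX (valid & (valid | ack)))) = {0, 1, 3}
0 ∈ Sat(AF (EX (valid & (valid | ack)))) = {0, 1, 3}, so the formula holds at 0.

Yes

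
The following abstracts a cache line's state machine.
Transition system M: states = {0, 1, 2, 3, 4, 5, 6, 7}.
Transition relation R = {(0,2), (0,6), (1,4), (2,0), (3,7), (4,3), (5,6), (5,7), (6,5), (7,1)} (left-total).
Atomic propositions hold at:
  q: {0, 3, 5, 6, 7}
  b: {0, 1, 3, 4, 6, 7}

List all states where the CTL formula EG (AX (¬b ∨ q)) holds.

{0, 2, 5, 6}

Sat(¬b) = {2, 5}
Sat(¬b ∨ q) = {0, 2, 3, 5, 6, 7}
Sat(AX (¬b ∨ q)) = {s : every successor in {0, 2, 3, 5, 6, 7}} = {0, 2, 3, 4, 5, 6}
EG (AX (¬b ∨ q)): greatest fixpoint, start Z0 = {0, 2, 3, 4, 5, 6}, keep only states in Sat with some successor in Z. Z1 = {0, 2, 4, 5, 6}; Z2 = {0, 2, 5, 6}; fixed.
Sat(EG (AX (¬b ∨ q))) = {0, 2, 5, 6}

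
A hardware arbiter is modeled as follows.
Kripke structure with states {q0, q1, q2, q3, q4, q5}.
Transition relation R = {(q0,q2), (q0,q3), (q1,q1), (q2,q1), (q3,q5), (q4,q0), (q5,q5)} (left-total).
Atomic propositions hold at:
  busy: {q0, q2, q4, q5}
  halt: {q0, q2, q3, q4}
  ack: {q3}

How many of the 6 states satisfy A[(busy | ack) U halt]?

Sat(busy | ack) = {q0, q2, q3, q4, q5}
A[(busy | ack) U halt]: least fixpoint, start Z0 = Sat(halt) = {q0, q2, q3, q4}, add states in Sat(busy | ack) with every successor in Z. Already a fixed point.
Sat(A[(busy | ack) U halt]) = {q0, q2, q3, q4}
|Sat(A[(busy | ack) U halt])| = |{q0, q2, q3, q4}| = 4.

4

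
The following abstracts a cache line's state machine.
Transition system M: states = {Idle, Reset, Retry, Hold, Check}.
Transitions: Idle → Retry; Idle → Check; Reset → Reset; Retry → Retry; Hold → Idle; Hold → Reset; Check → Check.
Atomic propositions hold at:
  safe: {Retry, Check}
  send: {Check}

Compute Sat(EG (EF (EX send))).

{Idle, Hold, Check}

Sat(EX send) = {s : some successor in {Check}} = {Idle, Check}
EF (EX send): least fixpoint, start Z0 = {Idle, Check}, add states with some successor in Z. Z1 = {Idle, Hold, Check}; fixed.
Sat(EF (EX send)) = {Idle, Hold, Check}
EG (EF (EX send)): greatest fixpoint, start Z0 = {Idle, Hold, Check}, keep only states in Sat with some successor in Z. Already a fixed point.
Sat(EG (EF (EX send))) = {Idle, Hold, Check}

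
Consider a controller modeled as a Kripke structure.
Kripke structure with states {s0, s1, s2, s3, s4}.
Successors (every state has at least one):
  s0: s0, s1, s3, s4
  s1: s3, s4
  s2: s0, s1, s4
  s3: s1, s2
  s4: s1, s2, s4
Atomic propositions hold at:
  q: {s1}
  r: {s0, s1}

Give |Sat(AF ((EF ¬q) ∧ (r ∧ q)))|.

Sat(¬q) = {s0, s2, s3, s4}
EF ¬q: least fixpoint, start Z0 = {s0, s2, s3, s4}, add states with some successor in Z. Z1 = {s0, s1, s2, s3, s4}; fixed.
Sat(EF ¬q) = {s0, s1, s2, s3, s4}
Sat(r ∧ q) = {s1}
Sat((EF ¬q) ∧ (r ∧ q)) = {s1}
AF ((EF ¬q) ∧ (r ∧ q)): least fixpoint, start Z0 = {s1}, add states with every successor in Z. Already a fixed point.
Sat(AF ((EF ¬q) ∧ (r ∧ q))) = {s1}
|Sat(AF ((EF ¬q) ∧ (r ∧ q)))| = |{s1}| = 1.

1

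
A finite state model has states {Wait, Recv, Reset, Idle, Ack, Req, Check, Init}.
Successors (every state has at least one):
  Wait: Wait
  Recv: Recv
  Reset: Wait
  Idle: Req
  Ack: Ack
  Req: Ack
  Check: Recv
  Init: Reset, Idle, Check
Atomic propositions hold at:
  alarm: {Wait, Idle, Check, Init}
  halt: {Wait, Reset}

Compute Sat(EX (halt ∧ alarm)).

{Wait, Reset}

Sat(halt ∧ alarm) = {Wait}
Sat(EX (halt ∧ alarm)) = {s : some successor in {Wait}} = {Wait, Reset}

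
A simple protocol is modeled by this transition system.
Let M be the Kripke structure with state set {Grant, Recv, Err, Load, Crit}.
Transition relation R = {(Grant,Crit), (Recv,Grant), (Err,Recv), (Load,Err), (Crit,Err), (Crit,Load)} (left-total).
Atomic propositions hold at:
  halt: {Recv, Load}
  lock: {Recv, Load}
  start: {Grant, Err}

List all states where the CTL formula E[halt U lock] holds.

E[halt U lock]: least fixpoint, start Z0 = Sat(lock) = {Recv, Load}, add states in Sat(halt) with some successor in Z. Already a fixed point.
Sat(E[halt U lock]) = {Recv, Load}

{Recv, Load}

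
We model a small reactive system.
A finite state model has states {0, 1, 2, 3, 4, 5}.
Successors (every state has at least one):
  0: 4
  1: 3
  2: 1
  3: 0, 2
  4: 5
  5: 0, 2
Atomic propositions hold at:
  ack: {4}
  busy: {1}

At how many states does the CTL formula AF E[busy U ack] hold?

2

E[busy U ack]: least fixpoint, start Z0 = Sat(ack) = {4}, add states in Sat(busy) with some successor in Z. Already a fixed point.
Sat(E[busy U ack]) = {4}
AF E[busy U ack]: least fixpoint, start Z0 = {4}, add states with every successor in Z. Z1 = {0, 4}; fixed.
Sat(AF E[busy U ack]) = {0, 4}
|Sat(AF E[busy U ack])| = |{0, 4}| = 2.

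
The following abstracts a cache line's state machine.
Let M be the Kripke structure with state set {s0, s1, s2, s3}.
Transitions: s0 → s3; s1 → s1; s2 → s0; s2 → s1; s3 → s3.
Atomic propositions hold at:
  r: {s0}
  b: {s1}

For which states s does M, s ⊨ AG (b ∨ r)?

{s1}

Sat(b ∨ r) = {s0, s1}
AG (b ∨ r): greatest fixpoint, start Z0 = {s0, s1}, keep only states in Sat with every successor in Z. Z1 = {s1}; fixed.
Sat(AG (b ∨ r)) = {s1}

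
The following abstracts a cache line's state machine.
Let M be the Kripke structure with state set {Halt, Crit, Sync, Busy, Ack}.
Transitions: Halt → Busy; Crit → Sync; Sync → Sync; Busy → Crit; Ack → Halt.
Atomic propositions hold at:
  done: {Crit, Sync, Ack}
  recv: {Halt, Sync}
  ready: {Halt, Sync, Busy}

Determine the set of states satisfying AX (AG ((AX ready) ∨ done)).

{Crit, Sync, Busy}

Sat(AX ready) = {s : every successor in {Halt, Sync, Busy}} = {Halt, Crit, Sync, Ack}
Sat((AX ready) ∨ done) = {Halt, Crit, Sync, Ack}
AG ((AX ready) ∨ done): greatest fixpoint, start Z0 = {Halt, Crit, Sync, Ack}, keep only states in Sat with every successor in Z. Z1 = {Crit, Sync, Ack}; Z2 = {Crit, Sync}; fixed.
Sat(AG ((AX ready) ∨ done)) = {Crit, Sync}
Sat(AX (AG ((AX ready) ∨ done))) = {s : every successor in {Crit, Sync}} = {Crit, Sync, Busy}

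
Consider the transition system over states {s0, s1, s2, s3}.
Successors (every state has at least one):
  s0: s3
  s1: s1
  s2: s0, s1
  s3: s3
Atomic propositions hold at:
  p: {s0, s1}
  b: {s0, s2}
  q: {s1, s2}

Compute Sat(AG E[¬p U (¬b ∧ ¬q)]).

Sat(¬p) = {s2, s3}
Sat(¬b) = {s1, s3}
Sat(¬q) = {s0, s3}
Sat(¬b ∧ ¬q) = {s3}
E[¬p U (¬b ∧ ¬q)]: least fixpoint, start Z0 = Sat((¬b ∧ ¬q)) = {s3}, add states in Sat(¬p) with some successor in Z. Already a fixed point.
Sat(E[¬p U (¬b ∧ ¬q)]) = {s3}
AG E[¬p U (¬b ∧ ¬q)]: greatest fixpoint, start Z0 = {s3}, keep only states in Sat with every successor in Z. Already a fixed point.
Sat(AG E[¬p U (¬b ∧ ¬q)]) = {s3}

{s3}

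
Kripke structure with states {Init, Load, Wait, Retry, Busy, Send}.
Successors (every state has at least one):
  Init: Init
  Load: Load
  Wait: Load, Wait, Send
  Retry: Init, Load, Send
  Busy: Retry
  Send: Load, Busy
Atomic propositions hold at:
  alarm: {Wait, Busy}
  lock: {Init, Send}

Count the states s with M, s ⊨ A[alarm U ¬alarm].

Sat(¬alarm) = {Init, Load, Retry, Send}
A[alarm U ¬alarm]: least fixpoint, start Z0 = Sat(¬alarm) = {Init, Load, Retry, Send}, add states in Sat(alarm) with every successor in Z. Z1 = {Init, Load, Retry, Busy, Send}; fixed.
Sat(A[alarm U ¬alarm]) = {Init, Load, Retry, Busy, Send}
|Sat(A[alarm U ¬alarm])| = |{Init, Load, Retry, Busy, Send}| = 5.

5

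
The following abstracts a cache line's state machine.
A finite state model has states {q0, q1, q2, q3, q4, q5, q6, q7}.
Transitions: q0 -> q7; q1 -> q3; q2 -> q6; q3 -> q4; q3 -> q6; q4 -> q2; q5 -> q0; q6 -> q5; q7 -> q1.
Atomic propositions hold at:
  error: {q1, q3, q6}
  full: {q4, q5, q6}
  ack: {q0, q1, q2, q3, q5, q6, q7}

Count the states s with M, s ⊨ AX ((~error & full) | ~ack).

1

Sat(~error) = {q0, q2, q4, q5, q7}
Sat(~error & full) = {q4, q5}
Sat(~ack) = {q4}
Sat((~error & full) | ~ack) = {q4, q5}
Sat(AX ((~error & full) | ~ack)) = {s : every successor in {q4, q5}} = {q6}
|Sat(AX ((~error & full) | ~ack))| = |{q6}| = 1.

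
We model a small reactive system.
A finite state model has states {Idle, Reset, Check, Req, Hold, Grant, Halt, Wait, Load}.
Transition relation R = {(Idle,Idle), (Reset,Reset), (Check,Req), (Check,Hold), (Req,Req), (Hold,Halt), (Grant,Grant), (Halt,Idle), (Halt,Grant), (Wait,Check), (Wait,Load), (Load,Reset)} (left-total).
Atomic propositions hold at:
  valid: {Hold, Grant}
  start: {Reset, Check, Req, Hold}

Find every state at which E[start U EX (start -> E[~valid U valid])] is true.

{Idle, Check, Hold, Grant, Halt, Wait}

Sat(~valid) = {Idle, Reset, Check, Req, Halt, Wait, Load}
E[~valid U valid]: least fixpoint, start Z0 = Sat(valid) = {Hold, Grant}, add states in Sat(~valid) with some successor in Z. Z1 = {Check, Hold, Grant, Halt}; Z2 = {Check, Hold, Grant, Halt, Wait}; fixed.
Sat(E[~valid U valid]) = {Check, Hold, Grant, Halt, Wait}
Sat(start -> E[~valid U valid]) = {Idle, Check, Hold, Grant, Halt, Wait, Load}
Sat(EX (start -> E[~valid U valid])) = {s : some successor in {Idle, Check, Hold, Grant, Halt, Wait, Load}} = {Idle, Check, Hold, Grant, Halt, Wait}
E[start U EX (start -> E[~valid U valid])]: least fixpoint, start Z0 = Sat(EX (start -> E[~valid U valid])) = {Idle, Check, Hold, Grant, Halt, Wait}, add states in Sat(start) with some successor in Z. Already a fixed point.
Sat(E[start U EX (start -> E[~valid U valid])]) = {Idle, Check, Hold, Grant, Halt, Wait}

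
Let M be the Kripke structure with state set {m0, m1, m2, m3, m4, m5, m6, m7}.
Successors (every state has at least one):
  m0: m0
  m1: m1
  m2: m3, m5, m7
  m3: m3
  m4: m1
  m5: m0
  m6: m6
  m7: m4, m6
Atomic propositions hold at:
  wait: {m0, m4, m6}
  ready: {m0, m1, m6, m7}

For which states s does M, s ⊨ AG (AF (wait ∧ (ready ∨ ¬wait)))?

{m0, m5, m6}

Sat(¬wait) = {m1, m2, m3, m5, m7}
Sat(ready ∨ ¬wait) = {m0, m1, m2, m3, m5, m6, m7}
Sat(wait ∧ (ready ∨ ¬wait)) = {m0, m6}
AF (wait ∧ (ready ∨ ¬wait)): least fixpoint, start Z0 = {m0, m6}, add states with every successor in Z. Z1 = {m0, m5, m6}; fixed.
Sat(AF (wait ∧ (ready ∨ ¬wait))) = {m0, m5, m6}
AG (AF (wait ∧ (ready ∨ ¬wait))): greatest fixpoint, start Z0 = {m0, m5, m6}, keep only states in Sat with every successor in Z. Already a fixed point.
Sat(AG (AF (wait ∧ (ready ∨ ¬wait)))) = {m0, m5, m6}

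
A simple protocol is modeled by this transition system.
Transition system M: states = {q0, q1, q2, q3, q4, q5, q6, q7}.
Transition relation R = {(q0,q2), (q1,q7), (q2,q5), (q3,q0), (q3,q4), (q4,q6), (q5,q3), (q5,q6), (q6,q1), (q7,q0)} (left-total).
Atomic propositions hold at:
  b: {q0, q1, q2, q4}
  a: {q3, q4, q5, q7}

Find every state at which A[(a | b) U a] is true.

{q0, q1, q2, q3, q4, q5, q7}

Sat(a | b) = {q0, q1, q2, q3, q4, q5, q7}
A[(a | b) U a]: least fixpoint, start Z0 = Sat(a) = {q3, q4, q5, q7}, add states in Sat(a | b) with every successor in Z. Z1 = {q1, q2, q3, q4, q5, q7}; Z2 = {q0, q1, q2, q3, q4, q5, q7}; fixed.
Sat(A[(a | b) U a]) = {q0, q1, q2, q3, q4, q5, q7}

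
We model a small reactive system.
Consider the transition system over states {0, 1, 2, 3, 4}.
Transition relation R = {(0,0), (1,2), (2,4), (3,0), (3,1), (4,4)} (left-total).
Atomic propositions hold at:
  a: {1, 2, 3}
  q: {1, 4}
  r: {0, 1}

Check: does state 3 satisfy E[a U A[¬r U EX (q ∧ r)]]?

Yes

Sat(¬r) = {2, 3, 4}
Sat(q ∧ r) = {1}
Sat(EX (q ∧ r)) = {s : some successor in {1}} = {3}
A[¬r U EX (q ∧ r)]: least fixpoint, start Z0 = Sat(EX (q ∧ r)) = {3}, add states in Sat(¬r) with every successor in Z. Already a fixed point.
Sat(A[¬r U EX (q ∧ r)]) = {3}
E[a U A[¬r U EX (q ∧ r)]]: least fixpoint, start Z0 = Sat(A[¬r U EX (q ∧ r)]) = {3}, add states in Sat(a) with some successor in Z. Already a fixed point.
Sat(E[a U A[¬r U EX (q ∧ r)]]) = {3}
3 ∈ Sat(E[a U A[¬r U EX (q ∧ r)]]) = {3}, so the formula holds at 3.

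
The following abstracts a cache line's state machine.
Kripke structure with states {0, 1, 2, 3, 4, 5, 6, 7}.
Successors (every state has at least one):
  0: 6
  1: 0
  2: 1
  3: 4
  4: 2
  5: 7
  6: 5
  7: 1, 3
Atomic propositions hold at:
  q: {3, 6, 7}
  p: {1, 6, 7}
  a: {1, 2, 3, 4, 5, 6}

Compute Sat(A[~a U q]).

{0, 3, 6, 7}

Sat(~a) = {0, 7}
A[~a U q]: least fixpoint, start Z0 = Sat(q) = {3, 6, 7}, add states in Sat(~a) with every successor in Z. Z1 = {0, 3, 6, 7}; fixed.
Sat(A[~a U q]) = {0, 3, 6, 7}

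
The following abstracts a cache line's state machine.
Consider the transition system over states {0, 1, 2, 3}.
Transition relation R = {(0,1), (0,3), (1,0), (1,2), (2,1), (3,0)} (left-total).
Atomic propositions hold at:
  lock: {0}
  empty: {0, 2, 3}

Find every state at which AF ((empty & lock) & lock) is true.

Sat(empty & lock) = {0}
Sat((empty & lock) & lock) = {0}
AF ((empty & lock) & lock): least fixpoint, start Z0 = {0}, add states with every successor in Z. Z1 = {0, 3}; fixed.
Sat(AF ((empty & lock) & lock)) = {0, 3}

{0, 3}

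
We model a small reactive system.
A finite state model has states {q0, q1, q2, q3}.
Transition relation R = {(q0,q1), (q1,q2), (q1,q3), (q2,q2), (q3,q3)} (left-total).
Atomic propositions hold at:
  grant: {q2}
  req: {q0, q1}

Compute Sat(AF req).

AF req: least fixpoint, start Z0 = {q0, q1}, add states with every successor in Z. Already a fixed point.
Sat(AF req) = {q0, q1}

{q0, q1}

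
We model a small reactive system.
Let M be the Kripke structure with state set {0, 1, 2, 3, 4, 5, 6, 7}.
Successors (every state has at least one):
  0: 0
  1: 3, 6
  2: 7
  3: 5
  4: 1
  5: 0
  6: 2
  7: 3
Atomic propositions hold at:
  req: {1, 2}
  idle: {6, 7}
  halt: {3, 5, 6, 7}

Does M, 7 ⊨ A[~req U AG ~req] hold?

Yes

Sat(~req) = {0, 3, 4, 5, 6, 7}
AG ~req: greatest fixpoint, start Z0 = {0, 3, 4, 5, 6, 7}, keep only states in Sat with every successor in Z. Z1 = {0, 3, 5, 7}; fixed.
Sat(AG ~req) = {0, 3, 5, 7}
A[~req U AG ~req]: least fixpoint, start Z0 = Sat(AG ~req) = {0, 3, 5, 7}, add states in Sat(~req) with every successor in Z. Already a fixed point.
Sat(A[~req U AG ~req]) = {0, 3, 5, 7}
7 ∈ Sat(A[~req U AG ~req]) = {0, 3, 5, 7}, so the formula holds at 7.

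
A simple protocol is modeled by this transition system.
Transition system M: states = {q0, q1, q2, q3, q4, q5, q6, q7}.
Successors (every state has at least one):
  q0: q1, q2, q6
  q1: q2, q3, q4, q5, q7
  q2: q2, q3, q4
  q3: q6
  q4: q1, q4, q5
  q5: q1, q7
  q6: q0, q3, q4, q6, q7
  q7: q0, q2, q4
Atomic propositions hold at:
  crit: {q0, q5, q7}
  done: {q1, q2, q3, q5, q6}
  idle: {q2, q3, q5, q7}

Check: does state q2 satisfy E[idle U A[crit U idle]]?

A[crit U idle]: least fixpoint, start Z0 = Sat(idle) = {q2, q3, q5, q7}, add states in Sat(crit) with every successor in Z. Already a fixed point.
Sat(A[crit U idle]) = {q2, q3, q5, q7}
E[idle U A[crit U idle]]: least fixpoint, start Z0 = Sat(A[crit U idle]) = {q2, q3, q5, q7}, add states in Sat(idle) with some successor in Z. Already a fixed point.
Sat(E[idle U A[crit U idle]]) = {q2, q3, q5, q7}
q2 ∈ Sat(E[idle U A[crit U idle]]) = {q2, q3, q5, q7}, so the formula holds at q2.

Yes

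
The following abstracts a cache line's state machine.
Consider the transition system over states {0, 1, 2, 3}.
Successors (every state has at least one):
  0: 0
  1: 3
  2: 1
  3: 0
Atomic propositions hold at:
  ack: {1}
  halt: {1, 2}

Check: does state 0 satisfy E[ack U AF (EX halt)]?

Sat(EX halt) = {s : some successor in {1, 2}} = {2}
AF (EX halt): least fixpoint, start Z0 = {2}, add states with every successor in Z. Already a fixed point.
Sat(AF (EX halt)) = {2}
E[ack U AF (EX halt)]: least fixpoint, start Z0 = Sat(AF (EX halt)) = {2}, add states in Sat(ack) with some successor in Z. Already a fixed point.
Sat(E[ack U AF (EX halt)]) = {2}
0 ∉ Sat(E[ack U AF (EX halt)]) = {2}, so the formula does not hold at 0.

No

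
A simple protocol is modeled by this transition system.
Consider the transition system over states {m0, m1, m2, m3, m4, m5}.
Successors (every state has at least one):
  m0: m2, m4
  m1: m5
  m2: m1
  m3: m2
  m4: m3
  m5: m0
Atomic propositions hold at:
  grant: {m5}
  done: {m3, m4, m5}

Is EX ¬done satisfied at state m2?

Yes

Sat(¬done) = {m0, m1, m2}
Sat(EX ¬done) = {s : some successor in {m0, m1, m2}} = {m0, m2, m3, m5}
m2 ∈ Sat(EX ¬done) = {m0, m2, m3, m5}, so the formula holds at m2.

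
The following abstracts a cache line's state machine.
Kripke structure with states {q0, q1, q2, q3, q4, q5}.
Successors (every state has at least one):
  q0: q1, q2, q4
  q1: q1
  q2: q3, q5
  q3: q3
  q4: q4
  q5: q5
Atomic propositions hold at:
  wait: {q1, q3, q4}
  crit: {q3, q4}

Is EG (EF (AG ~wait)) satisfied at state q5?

Yes

Sat(~wait) = {q0, q2, q5}
AG ~wait: greatest fixpoint, start Z0 = {q0, q2, q5}, keep only states in Sat with every successor in Z. Z1 = {q5}; fixed.
Sat(AG ~wait) = {q5}
EF (AG ~wait): least fixpoint, start Z0 = {q5}, add states with some successor in Z. Z1 = {q2, q5}; Z2 = {q0, q2, q5}; fixed.
Sat(EF (AG ~wait)) = {q0, q2, q5}
EG (EF (AG ~wait)): greatest fixpoint, start Z0 = {q0, q2, q5}, keep only states in Sat with some successor in Z. Already a fixed point.
Sat(EG (EF (AG ~wait))) = {q0, q2, q5}
q5 ∈ Sat(EG (EF (AG ~wait))) = {q0, q2, q5}, so the formula holds at q5.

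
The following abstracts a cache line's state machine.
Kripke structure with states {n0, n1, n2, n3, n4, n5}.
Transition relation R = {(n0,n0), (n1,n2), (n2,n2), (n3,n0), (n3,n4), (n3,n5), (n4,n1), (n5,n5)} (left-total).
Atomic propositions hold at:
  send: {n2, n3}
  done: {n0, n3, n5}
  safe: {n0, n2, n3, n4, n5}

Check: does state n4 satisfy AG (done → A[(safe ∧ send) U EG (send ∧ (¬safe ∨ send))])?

Yes

Sat(safe ∧ send) = {n2, n3}
Sat(¬safe) = {n1}
Sat(¬safe ∨ send) = {n1, n2, n3}
Sat(send ∧ (¬safe ∨ send)) = {n2, n3}
EG (send ∧ (¬safe ∨ send)): greatest fixpoint, start Z0 = {n2, n3}, keep only states in Sat with some successor in Z. Z1 = {n2}; fixed.
Sat(EG (send ∧ (¬safe ∨ send))) = {n2}
A[(safe ∧ send) U EG (send ∧ (¬safe ∨ send))]: least fixpoint, start Z0 = Sat(EG (send ∧ (¬safe ∨ send))) = {n2}, add states in Sat(safe ∧ send) with every successor in Z. Already a fixed point.
Sat(A[(safe ∧ send) U EG (send ∧ (¬safe ∨ send))]) = {n2}
Sat(done → A[(safe ∧ send) U EG (send ∧ (¬safe ∨ send))]) = {n1, n2, n4}
AG (done → A[(safe ∧ send) U EG (send ∧ (¬safe ∨ send))]): greatest fixpoint, start Z0 = {n1, n2, n4}, keep only states in Sat with every successor in Z. Already a fixed point.
Sat(AG (done → A[(safe ∧ send) U EG (send ∧ (¬safe ∨ send))])) = {n1, n2, n4}
n4 ∈ Sat(AG (done → A[(safe ∧ send) U EG (send ∧ (¬safe ∨ send))])) = {n1, n2, n4}, so the formula holds at n4.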